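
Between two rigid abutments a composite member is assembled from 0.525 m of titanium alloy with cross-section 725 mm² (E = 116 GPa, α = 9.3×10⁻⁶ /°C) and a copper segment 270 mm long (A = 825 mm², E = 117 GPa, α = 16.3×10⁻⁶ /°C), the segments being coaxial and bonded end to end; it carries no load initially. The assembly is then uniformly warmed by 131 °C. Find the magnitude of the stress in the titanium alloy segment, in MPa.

σ ≈ 186 MPa (compressive)

With the walls removed the bar would change length by δ_free = Σ αᵢΔT Lᵢ = 9.3×10⁻⁶×131×525 + 16.3×10⁻⁶×131×270 = 1.216 mm.
The rigid supports impose zero overall length change; the single axial force P common to all segments must satisfy P Σ Lᵢ/(AᵢEᵢ) = δ_free.
Σ Lᵢ/(AᵢEᵢ) = 525/(725×116×10³) + 270/(825×117×10³) = 9.04×10⁻⁶ mm/N.
Hence P = δ_free / Σ(L/AE) = 1.216/9.04×10⁻⁶ = 134.5 kN (compressive).
σ_{titanium alloy} = P / A = 134500 / 725 = 185.6 MPa.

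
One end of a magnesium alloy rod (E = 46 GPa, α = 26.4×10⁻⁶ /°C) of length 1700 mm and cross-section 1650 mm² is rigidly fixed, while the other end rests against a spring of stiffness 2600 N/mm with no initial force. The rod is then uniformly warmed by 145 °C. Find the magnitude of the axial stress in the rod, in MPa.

Free thermal expansion: δ_free = αΔT L = 26.4×10⁻⁶ × 145 × 1700 = 6.508 mm.
With a force P in the spring, the elastic change of the rod is PL/(AE) and that of the spring is P/k; compatibility requires their sum to equal δ_free.
P [ L/(AE) + 1/k ] = δ_free → P [ 1700/(1650×46×10³) + 1/(2600) ] = 6.508.
P = 6.508 / 0.000407 = 15990 N.
σ = P/A = 15990/1650 = 9.69 MPa.

σ ≈ 9.69 MPa (compressive)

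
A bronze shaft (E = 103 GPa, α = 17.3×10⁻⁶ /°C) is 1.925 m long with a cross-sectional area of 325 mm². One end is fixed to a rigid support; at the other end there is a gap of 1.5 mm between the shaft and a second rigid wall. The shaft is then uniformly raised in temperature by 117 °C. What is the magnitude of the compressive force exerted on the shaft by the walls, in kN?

P ≈ 41.7 kN

If the wall were absent the shaft would grow by αΔT L = 17.3×10⁻⁶ × 117 × 1925 = 3.896 mm.
This exceeds the 1.5 mm gap, so the wall pushes back. The portion of expansion that must be recovered elastically is δ_free − gap = 3.896 − 1.5 = 2.396 mm.
That suppressed elongation corresponds to σ = E·Δ/L = 103×10³ × 2.396/1925 = 128.2 MPa.
P = σA = 128.2 × 325 = 41.67 kN.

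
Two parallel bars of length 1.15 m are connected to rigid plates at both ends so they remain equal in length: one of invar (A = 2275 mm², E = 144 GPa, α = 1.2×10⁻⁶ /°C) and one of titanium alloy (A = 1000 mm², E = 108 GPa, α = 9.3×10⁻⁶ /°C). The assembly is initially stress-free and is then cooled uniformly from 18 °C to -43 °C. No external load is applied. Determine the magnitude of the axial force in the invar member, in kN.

P ≈ 40.1 kN (compressive in the invar)

The titanium alloy has the larger α, so on cooling it would change length more than the invar if both were free. The rigid plates force a common final length, so the titanium alloy is put into tension and the invar into compression, with equal and opposite forces P (no external load).
Compatibility of the two members (thermal + elastic change equal): (α₁ − α₂)ΔT = P·[1/(A₁E₁) + 1/(A₂E₂)].
|α₁ − α₂|·ΔT = 8.1×10⁻⁶ × 61 = 0.0004941.
1/(A₁E₁) + 1/(A₂E₂) = 1/(2275×144×10³) + 1/(1000×108×10³) = 1.231×10⁻⁸ N⁻¹.
So P = 0.0004941 / 1.231×10⁻⁸ = 40.13 kN.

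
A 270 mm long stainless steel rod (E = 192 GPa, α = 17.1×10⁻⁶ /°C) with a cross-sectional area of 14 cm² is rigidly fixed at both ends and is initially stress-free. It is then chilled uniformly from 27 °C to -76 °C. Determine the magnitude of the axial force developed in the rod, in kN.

Full restraint means ε = 0, so the stress is σ = EαΔT = 192×10³ × 17.1×10⁻⁶ × 103 = 338.2 MPa.
Axial force P = σA = 338.2 × 1400 = 473400 N = 473.4 kN, tensile.

P ≈ 473 kN (tensile)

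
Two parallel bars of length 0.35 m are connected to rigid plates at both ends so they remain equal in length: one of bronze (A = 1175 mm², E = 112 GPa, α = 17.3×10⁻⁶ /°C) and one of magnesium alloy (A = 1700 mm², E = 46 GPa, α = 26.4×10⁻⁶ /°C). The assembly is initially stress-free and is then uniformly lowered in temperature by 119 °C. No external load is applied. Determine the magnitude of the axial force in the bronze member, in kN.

P ≈ 53.1 kN (compressive in the bronze)

Both members must finish at the same length. With the larger α, the magnesium alloy tends to over-contract; the plates restrain it, putting the magnesium alloy in tension and the bronze in compression. With no external load the two internal forces are equal and opposite, magnitude P.
Compatibility of the two members (thermal + elastic change equal): (α₁ − α₂)ΔT = P·[1/(A₁E₁) + 1/(A₂E₂)].
|α₁ − α₂|·ΔT = 9.1×10⁻⁶ × 119 = 0.001083.
1/(A₁E₁) + 1/(A₂E₂) = 1/(1175×112×10³) + 1/(1700×46×10³) = 2.039×10⁻⁸ N⁻¹.
P = 0.001083 / 2.039×10⁻⁸ = 53120 N = 53.12 kN.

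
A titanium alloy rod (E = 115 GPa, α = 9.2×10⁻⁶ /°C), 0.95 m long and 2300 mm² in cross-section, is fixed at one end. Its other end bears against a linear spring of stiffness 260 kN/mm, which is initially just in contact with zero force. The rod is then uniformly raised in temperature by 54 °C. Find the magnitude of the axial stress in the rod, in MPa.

If the spring were absent the rod would lengthen by αΔT L = 9.2×10⁻⁶ × 54 × 950 = 0.472 mm.
With a force P in the spring, the elastic change of the rod is PL/(AE) and that of the spring is P/k; compatibility requires their sum to equal δ_free.
P [ L/(AE) + 1/k ] = δ_free → P [ 950/(2300×115×10³) + 1/(260×10³) ] = 0.472.
P = 0.472 / 7.438×10⁻⁶ = 63450 N.
σ = P/A = 63450/2300 = 27.59 MPa.

σ ≈ 27.6 MPa (compressive)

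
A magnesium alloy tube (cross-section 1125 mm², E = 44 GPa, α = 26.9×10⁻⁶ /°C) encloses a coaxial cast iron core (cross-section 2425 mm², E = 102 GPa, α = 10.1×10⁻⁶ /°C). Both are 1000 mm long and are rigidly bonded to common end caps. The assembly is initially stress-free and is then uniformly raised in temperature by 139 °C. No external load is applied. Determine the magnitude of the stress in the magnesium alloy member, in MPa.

Both members must finish at the same length. With the larger α, the magnesium alloy tends to over-expand; the plates restrain it, putting the magnesium alloy in compression and the cast iron in tension. With no external load the two internal forces are equal and opposite, magnitude P.
Setting the final lengths equal and cancelling L: (α₁ − α₂)ΔT = P/(A₁E₁) + P/(A₂E₂).
|α₁ − α₂|·ΔT = 16.8×10⁻⁶ × 139 = 0.002335.
1/(A₁E₁) + 1/(A₂E₂) = 1/(1125×44×10³) + 1/(2425×102×10³) = 2.424×10⁻⁸ N⁻¹.
So P = 0.002335 / 2.424×10⁻⁸ = 96.32 kN.
σ_{magnesium alloy} = P/A₁ = 96320/1125 = 85.62 MPa, compressive.

σ ≈ 85.6 MPa (compressive)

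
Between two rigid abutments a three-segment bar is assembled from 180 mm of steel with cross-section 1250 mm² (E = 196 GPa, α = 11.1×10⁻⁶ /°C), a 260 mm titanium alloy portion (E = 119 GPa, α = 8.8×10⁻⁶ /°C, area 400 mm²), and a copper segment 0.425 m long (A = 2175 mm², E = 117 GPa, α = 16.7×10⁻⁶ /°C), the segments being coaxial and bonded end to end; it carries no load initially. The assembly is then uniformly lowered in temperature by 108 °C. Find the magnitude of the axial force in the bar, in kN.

With the walls removed the bar would change length by δ_free = Σ αᵢΔT Lᵢ = 11.1×10⁻⁶×108×180 + 8.8×10⁻⁶×108×260 + 16.7×10⁻⁶×108×425 = 1.229 mm.
The walls prevent any net length change, so an axial force P (same in every segment) develops. Compatibility: P · Σ Lᵢ/(AᵢEᵢ) = δ_free.
The series flexibility is Σ Lᵢ/(AᵢEᵢ) = 180/(1250×196×10³) + 260/(400×119×10³) + 425/(2175×117×10³) = 7.867×10⁻⁶ mm/N.
So P = 1.229 / 7.867×10⁻⁶ = 156.3 kN, tensile.

P ≈ 156 kN (tensile)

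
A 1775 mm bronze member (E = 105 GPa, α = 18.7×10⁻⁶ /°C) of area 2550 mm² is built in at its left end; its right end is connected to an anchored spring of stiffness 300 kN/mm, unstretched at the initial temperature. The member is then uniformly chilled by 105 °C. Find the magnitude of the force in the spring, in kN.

P ≈ 350 kN

Free thermal contraction: δ_free = αΔT L = 18.7×10⁻⁶ × 105 × 1775 = 3.485 mm.
With a force P in the spring, the elastic change of the member is PL/(AE) and that of the spring is P/k; compatibility requires their sum to equal δ_free.
So P = δ_free / [L/(AE) + 1/k] = 3.485 / [ 1775/(2550×105×10³) + 1/(300×10³) ].
P = 3.485 / 9.963×10⁻⁶ = 349800 N.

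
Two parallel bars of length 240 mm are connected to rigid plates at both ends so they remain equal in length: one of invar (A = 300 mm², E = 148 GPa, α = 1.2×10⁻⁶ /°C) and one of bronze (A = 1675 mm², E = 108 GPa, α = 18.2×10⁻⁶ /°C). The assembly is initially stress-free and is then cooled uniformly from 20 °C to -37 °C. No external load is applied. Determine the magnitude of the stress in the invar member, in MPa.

Both members must finish at the same length. With the larger α, the bronze tends to over-contract; the plates restrain it, putting the bronze in tension and the invar in compression. With no external load the two internal forces are equal and opposite, magnitude P.
Setting the final lengths equal and cancelling L: (α₁ − α₂)ΔT = P/(A₁E₁) + P/(A₂E₂).
|α₁ − α₂|·ΔT = 17×10⁻⁶ × 57 = 0.000969.
1/(A₁E₁) + 1/(A₂E₂) = 1/(300×148×10³) + 1/(1675×108×10³) = 2.805×10⁻⁸ N⁻¹.
So P = 0.000969 / 2.805×10⁻⁸ = 34.54 kN.
σ_{invar} = P/A₁ = 34540/300 = 115.1 MPa, compressive.

σ ≈ 115 MPa (compressive)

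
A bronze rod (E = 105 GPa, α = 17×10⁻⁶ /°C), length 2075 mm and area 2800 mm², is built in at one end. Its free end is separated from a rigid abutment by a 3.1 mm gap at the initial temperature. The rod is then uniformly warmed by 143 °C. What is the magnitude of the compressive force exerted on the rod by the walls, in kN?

P ≈ 275 kN

Free thermal elongation = αΔT L = 17×10⁻⁶ × 143 × 2075 = 5.044 mm.
The gap closes (δ_free > 3.1 mm) and the wall then resists a further 5.044 − 3.1 = 1.944 mm of expansion.
So σ = E(δ_free − g)/L = 105×10³ × 1.944/2075 = 98.39 MPa.
P = σA = 98.39 × 2800 = 275.5 kN.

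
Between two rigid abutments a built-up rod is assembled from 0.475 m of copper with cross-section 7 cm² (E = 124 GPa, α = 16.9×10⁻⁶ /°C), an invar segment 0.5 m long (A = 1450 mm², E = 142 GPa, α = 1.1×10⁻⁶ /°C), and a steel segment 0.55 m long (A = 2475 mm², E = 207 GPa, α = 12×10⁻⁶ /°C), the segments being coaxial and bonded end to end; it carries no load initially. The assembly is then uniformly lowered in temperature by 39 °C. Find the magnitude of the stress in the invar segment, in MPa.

Free thermal contraction of the whole bar: Σ αᵢΔT Lᵢ = 16.9×10⁻⁶×39×475 + 1.1×10⁻⁶×39×500 + 12×10⁻⁶×39×550 = 0.5919 mm.
Since the ends are fixed, an axial force P builds up, equal in every segment, with P · Σ Lᵢ/(AᵢEᵢ) = δ_free.
The series flexibility is Σ Lᵢ/(AᵢEᵢ) = 475/(700×124×10³) + 500/(1450×142×10³) + 550/(2475×207×10³) = 8.974×10⁻⁶ mm/N.
P = 0.5919 / 8.974×10⁻⁶ = 65960 N = 65.96 kN, tensile.
σ_{invar} = P / A = 65960 / 1450 = 45.49 MPa.

σ ≈ 45.5 MPa (tensile)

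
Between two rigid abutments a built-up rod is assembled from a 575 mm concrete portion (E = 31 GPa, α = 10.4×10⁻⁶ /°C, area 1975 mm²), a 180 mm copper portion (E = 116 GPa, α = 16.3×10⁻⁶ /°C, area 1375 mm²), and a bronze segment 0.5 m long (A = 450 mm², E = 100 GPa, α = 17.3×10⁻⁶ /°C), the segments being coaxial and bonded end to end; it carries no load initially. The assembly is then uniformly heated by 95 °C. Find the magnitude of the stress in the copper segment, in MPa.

σ ≈ 56.1 MPa (compressive)

With the walls removed the bar would change length by δ_free = Σ αᵢΔT Lᵢ = 10.4×10⁻⁶×95×575 + 16.3×10⁻⁶×95×180 + 17.3×10⁻⁶×95×500 = 1.669 mm.
The walls prevent any net length change, so an axial force P (same in every segment) develops. Compatibility: P · Σ Lᵢ/(AᵢEᵢ) = δ_free.
Σ Lᵢ/(AᵢEᵢ) = 575/(1975×31×10³) + 180/(1375×116×10³) + 500/(450×100×10³) = 2.163×10⁻⁵ mm/N.
Hence P = δ_free / Σ(L/AE) = 1.669/2.163×10⁻⁵ = 77.14 kN (compressive).
σ_{copper} = P / A = 77140 / 1375 = 56.1 MPa.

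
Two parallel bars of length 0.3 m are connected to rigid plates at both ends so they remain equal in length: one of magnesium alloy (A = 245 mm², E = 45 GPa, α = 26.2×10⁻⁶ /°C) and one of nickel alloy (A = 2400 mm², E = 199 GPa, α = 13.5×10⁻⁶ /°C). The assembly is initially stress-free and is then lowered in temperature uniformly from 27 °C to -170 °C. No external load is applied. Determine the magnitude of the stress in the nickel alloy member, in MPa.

σ ≈ 11.2 MPa (compressive)

Equilibrium of a rigid end plate with no external load gives equal and opposite internal forces ±P in the two members. Since α_{magnesium alloy} > α_{nickel alloy}, cooling drives the magnesium alloy into tension and the nickel alloy into compression.
Equating the net (thermal + elastic) strains gives |α₁ − α₂|·ΔT = P·[1/(A₁E₁) + 1/(A₂E₂)].
|α₁ − α₂|·ΔT = 12.7×10⁻⁶ × 197 = 0.002502.
1/(A₁E₁) + 1/(A₂E₂) = 1/(245×45×10³) + 1/(2400×199×10³) = 9.28×10⁻⁸ N⁻¹.
So P = 0.002502 / 9.28×10⁻⁸ = 26.96 kN.
σ_{nickel alloy} = P/A₂ = 26960/2400 = 11.23 MPa, compressive.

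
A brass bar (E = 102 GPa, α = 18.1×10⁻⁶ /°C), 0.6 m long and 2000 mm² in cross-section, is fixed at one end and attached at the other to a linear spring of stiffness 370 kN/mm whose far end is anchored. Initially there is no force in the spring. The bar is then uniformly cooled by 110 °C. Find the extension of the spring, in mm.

δ ≈ 0.572 mm

If the spring were absent the bar would shorten by αΔT L = 18.1×10⁻⁶ × 110 × 600 = 1.195 mm.
Let P be the tensile force in the spring. The bar extends elastically by PL/(AE) and the spring stretches by P/k; together these equal δ_free.
P [ L/(AE) + 1/k ] = δ_free → P [ 600/(2000×102×10³) + 1/(370×10³) ] = 1.195.
P = 1.195 / 5.644×10⁻⁶ = 211700 N.
Spring extension = P/k = 211700/(370×10³) = 0.5721 mm.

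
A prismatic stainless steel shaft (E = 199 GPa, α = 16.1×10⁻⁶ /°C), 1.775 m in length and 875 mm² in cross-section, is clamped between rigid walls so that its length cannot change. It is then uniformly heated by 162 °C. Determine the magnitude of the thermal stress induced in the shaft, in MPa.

Because both ends are immovable the net strain is zero, and the suppressed thermal strain is αΔT = 16.1×10⁻⁶ × 162 = 2608.2×10⁻⁶.
Hence σ = E·αΔT = 199×10³ × 2608.2×10⁻⁶ = 519 MPa, compressive.

σ ≈ 519 MPa (compressive)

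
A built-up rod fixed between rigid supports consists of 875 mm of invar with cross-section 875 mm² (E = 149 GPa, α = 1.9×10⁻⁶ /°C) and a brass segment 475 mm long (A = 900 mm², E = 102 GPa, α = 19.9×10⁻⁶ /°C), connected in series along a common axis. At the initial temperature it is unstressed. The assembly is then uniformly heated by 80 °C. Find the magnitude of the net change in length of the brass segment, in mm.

|ΔL| ≈ 0.369 mm

With the walls removed the bar would change length by δ_free = Σ αᵢΔT Lᵢ = 1.9×10⁻⁶×80×875 + 19.9×10⁻⁶×80×475 = 0.8892 mm.
The rigid supports impose zero overall length change; the single axial force P common to all segments must satisfy P Σ Lᵢ/(AᵢEᵢ) = δ_free.
The series flexibility is Σ Lᵢ/(AᵢEᵢ) = 875/(875×149×10³) + 475/(900×102×10³) = 1.189×10⁻⁵ mm/N.
So P = 0.8892 / 1.189×10⁻⁵ = 74.81 kN, compressive.
For the brass segment, free thermal change = 19.9×10⁻⁶×80×475 = 0.7562 mm and elastic change from P = 74810×475/(900×102×10³) = 0.3871 mm; these oppose, so the net change is 0.369 mm (segment lengthens).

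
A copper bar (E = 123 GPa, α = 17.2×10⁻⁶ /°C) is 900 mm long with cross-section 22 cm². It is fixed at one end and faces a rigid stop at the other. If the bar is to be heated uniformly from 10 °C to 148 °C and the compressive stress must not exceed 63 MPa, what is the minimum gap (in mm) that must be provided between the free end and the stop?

With no wall the bar would lengthen by αΔT L = 17.2×10⁻⁶ × 138 × 900 = 2.136 mm.
At the allowable stress the elastic shortening the wall may impose is σL/E = 63 × 900 / (123×10³) = 0.461 mm.
So the gap has to take up the difference, g_min = δ_free − σL/E = 2.136 − 0.461 = 1.675 mm.

g ≈ 1.68 mm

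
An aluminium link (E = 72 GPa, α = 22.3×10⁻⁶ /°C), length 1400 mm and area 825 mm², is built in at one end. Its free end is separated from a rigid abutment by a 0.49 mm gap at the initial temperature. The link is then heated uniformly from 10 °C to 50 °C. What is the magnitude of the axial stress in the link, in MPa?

σ ≈ 39 MPa (compressive)

Free thermal elongation = αΔT L = 22.3×10⁻⁶ × 40 × 1400 = 1.249 mm.
This exceeds the 0.49 mm gap, so the wall pushes back. The portion of expansion that must be recovered elastically is δ_free − gap = 1.249 − 0.49 = 0.7588 mm.
That suppressed elongation corresponds to σ = E·Δ/L = 72×10³ × 0.7588/1400 = 39.02 MPa.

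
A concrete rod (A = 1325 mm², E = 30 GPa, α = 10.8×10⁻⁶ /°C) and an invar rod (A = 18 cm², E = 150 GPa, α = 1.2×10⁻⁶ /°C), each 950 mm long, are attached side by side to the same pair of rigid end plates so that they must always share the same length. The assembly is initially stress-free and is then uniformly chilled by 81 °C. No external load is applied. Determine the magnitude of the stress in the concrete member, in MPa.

σ ≈ 20.3 MPa (tensile)

The concrete has the larger α, so on cooling it would change length more than the invar if both were free. The rigid plates force a common final length, so the concrete is put into tension and the invar into compression, with equal and opposite forces P (no external load).
Equating the net (thermal + elastic) strains gives |α₁ − α₂|·ΔT = P·[1/(A₁E₁) + 1/(A₂E₂)].
|α₁ − α₂|·ΔT = 9.6×10⁻⁶ × 81 = 0.0007776.
1/(A₁E₁) + 1/(A₂E₂) = 1/(1325×30×10³) + 1/(1800×150×10³) = 2.886×10⁻⁸ N⁻¹.
P = 0.0007776 / 2.886×10⁻⁸ = 26940 N = 26.94 kN.
σ_{concrete} = P/A₁ = 26940/1325 = 20.33 MPa, tensile.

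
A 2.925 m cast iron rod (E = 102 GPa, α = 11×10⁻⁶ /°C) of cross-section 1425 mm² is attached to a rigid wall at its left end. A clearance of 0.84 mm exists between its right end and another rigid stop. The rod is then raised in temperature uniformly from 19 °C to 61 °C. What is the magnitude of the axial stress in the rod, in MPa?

σ ≈ 17.8 MPa (compressive)

If the wall were absent the rod would grow by αΔT L = 11×10⁻⁶ × 42 × 2925 = 1.351 mm.
The gap closes (δ_free > 0.84 mm) and the wall then resists a further 1.351 − 0.84 = 0.5114 mm of expansion.
Compatibility: PL/(AE) = 0.5114 mm, so σ = P/A = E × (0.5114/2925) = 17.83 MPa.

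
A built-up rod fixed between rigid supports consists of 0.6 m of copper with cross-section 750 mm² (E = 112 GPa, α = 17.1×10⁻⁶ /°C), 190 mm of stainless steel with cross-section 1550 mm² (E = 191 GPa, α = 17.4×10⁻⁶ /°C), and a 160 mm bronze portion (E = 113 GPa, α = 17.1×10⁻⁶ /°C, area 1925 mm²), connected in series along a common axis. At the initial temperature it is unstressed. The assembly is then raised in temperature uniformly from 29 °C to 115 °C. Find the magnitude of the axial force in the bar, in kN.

P ≈ 165 kN (compressive)

Free thermal expansion of the whole bar: Σ αᵢΔT Lᵢ = 17.1×10⁻⁶×86×600 + 17.4×10⁻⁶×86×190 + 17.1×10⁻⁶×86×160 = 1.402 mm.
Since the ends are fixed, an axial force P builds up, equal in every segment, with P · Σ Lᵢ/(AᵢEᵢ) = δ_free.
The series flexibility is Σ Lᵢ/(AᵢEᵢ) = 600/(750×112×10³) + 190/(1550×191×10³) + 160/(1925×113×10³) = 8.52×10⁻⁶ mm/N.
So P = 1.402 / 8.52×10⁻⁶ = 164.5 kN, compressive.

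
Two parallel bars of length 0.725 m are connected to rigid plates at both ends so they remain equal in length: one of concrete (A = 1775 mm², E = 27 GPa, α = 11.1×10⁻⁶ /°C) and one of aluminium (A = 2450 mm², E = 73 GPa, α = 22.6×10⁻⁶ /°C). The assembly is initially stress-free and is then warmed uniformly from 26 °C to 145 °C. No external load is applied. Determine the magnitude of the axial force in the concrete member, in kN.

Equilibrium of a rigid end plate with no external load gives equal and opposite internal forces ±P in the two members. Since α_{aluminium} > α_{concrete}, heating drives the aluminium into compression and the concrete into tension.
Equating the net (thermal + elastic) strains gives |α₁ − α₂|·ΔT = P·[1/(A₁E₁) + 1/(A₂E₂)].
|α₁ − α₂|·ΔT = 11.5×10⁻⁶ × 119 = 0.001369.
1/(A₁E₁) + 1/(A₂E₂) = 1/(1775×27×10³) + 1/(2450×73×10³) = 2.646×10⁻⁸ N⁻¹.
So P = 0.001369 / 2.646×10⁻⁸ = 51.73 kN.

P ≈ 51.7 kN (tensile in the concrete)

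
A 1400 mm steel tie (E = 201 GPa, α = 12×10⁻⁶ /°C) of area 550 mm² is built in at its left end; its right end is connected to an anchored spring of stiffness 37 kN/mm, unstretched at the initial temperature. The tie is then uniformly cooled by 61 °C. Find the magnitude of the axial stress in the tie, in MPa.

Free thermal contraction: δ_free = αΔT L = 12×10⁻⁶ × 61 × 1400 = 1.025 mm.
With a force P in the spring, the elastic change of the tie is PL/(AE) and that of the spring is P/k; compatibility requires their sum to equal δ_free.
P [ L/(AE) + 1/k ] = δ_free → P [ 1400/(550×201×10³) + 1/(37×10³) ] = 1.025.
P = 1.025 / 3.969×10⁻⁵ = 25820 N.
σ = P/A = 25820/550 = 46.94 MPa.

σ ≈ 46.9 MPa (tensile)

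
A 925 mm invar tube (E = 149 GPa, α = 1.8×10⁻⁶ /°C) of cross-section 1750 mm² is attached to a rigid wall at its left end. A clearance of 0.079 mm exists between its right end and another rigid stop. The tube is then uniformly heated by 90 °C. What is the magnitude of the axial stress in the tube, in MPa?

σ ≈ 11.4 MPa (compressive)

Free thermal elongation = αΔT L = 1.8×10⁻⁶ × 90 × 925 = 0.1498 mm.
This exceeds the 0.079 mm gap, so the wall pushes back. The portion of expansion that must be recovered elastically is δ_free − gap = 0.1498 − 0.079 = 0.07085 mm.
That suppressed elongation corresponds to σ = E·Δ/L = 149×10³ × 0.07085/925 = 11.41 MPa.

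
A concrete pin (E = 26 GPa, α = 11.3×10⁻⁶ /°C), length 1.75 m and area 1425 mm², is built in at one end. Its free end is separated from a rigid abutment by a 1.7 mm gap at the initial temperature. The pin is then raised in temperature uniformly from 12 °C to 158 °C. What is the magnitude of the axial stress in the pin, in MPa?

σ ≈ 17.6 MPa (compressive)

Free thermal elongation = αΔT L = 11.3×10⁻⁶ × 146 × 1750 = 2.887 mm.
The gap closes (δ_free > 1.7 mm) and the wall then resists a further 2.887 − 1.7 = 1.187 mm of expansion.
Compatibility: PL/(AE) = 1.187 mm, so σ = P/A = E × (1.187/1750) = 17.64 MPa.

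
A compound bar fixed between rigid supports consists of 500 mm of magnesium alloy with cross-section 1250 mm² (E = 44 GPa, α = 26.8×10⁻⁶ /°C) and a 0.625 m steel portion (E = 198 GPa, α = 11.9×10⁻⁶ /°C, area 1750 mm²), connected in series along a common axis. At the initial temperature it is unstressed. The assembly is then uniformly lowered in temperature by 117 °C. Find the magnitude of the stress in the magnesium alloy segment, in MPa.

With the walls removed the bar would change length by δ_free = Σ αᵢΔT Lᵢ = 26.8×10⁻⁶×117×500 + 11.9×10⁻⁶×117×625 = 2.438 mm.
Since the ends are fixed, an axial force P builds up, equal in every segment, with P · Σ Lᵢ/(AᵢEᵢ) = δ_free.
Σ Lᵢ/(AᵢEᵢ) = 500/(1250×44×10³) + 625/(1750×198×10³) = 1.089×10⁻⁵ mm/N.
P = 2.438 / 1.089×10⁻⁵ = 223800 N = 223.8 kN, tensile.
σ_{magnesium alloy} = P / A = 223800 / 1250 = 179 MPa.

σ ≈ 179 MPa (tensile)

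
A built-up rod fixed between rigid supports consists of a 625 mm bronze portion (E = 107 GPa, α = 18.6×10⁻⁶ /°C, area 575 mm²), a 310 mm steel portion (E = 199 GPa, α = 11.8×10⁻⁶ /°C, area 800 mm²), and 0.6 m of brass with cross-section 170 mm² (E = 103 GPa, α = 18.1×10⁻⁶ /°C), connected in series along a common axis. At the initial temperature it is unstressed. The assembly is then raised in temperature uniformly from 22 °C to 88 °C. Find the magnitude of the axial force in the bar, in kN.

If the supports were absent, the total length change would be Σ αᵢΔT Lᵢ = 18.6×10⁻⁶×66×625 + 11.8×10⁻⁶×66×310 + 18.1×10⁻⁶×66×600 = 1.725 mm.
The walls prevent any net length change, so an axial force P (same in every segment) develops. Compatibility: P · Σ Lᵢ/(AᵢEᵢ) = δ_free.
Σ Lᵢ/(AᵢEᵢ) = 625/(575×107×10³) + 310/(800×199×10³) + 600/(170×103×10³) = 4.637×10⁻⁵ mm/N.
Hence P = δ_free / Σ(L/AE) = 1.725/4.637×10⁻⁵ = 37.21 kN (compressive).

P ≈ 37.2 kN (compressive)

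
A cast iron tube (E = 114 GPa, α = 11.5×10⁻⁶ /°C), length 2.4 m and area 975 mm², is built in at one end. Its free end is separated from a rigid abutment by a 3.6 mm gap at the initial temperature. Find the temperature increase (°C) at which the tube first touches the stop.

ΔT ≈ 130 °C

Contact occurs when the free expansion equals the gap: αΔT L = 3.6 mm.
ΔT = 3.6 / (11.5×10⁻⁶ × 2400) = 130.4 °C.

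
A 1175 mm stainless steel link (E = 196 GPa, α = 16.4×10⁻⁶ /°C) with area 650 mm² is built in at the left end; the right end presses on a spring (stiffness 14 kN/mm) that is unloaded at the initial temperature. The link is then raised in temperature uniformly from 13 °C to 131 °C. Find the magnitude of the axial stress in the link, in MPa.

σ ≈ 43.4 MPa (compressive)

Free thermal expansion: δ_free = αΔT L = 16.4×10⁻⁶ × 118 × 1175 = 2.274 mm.
Let P be the compressive force at the spring. The link shortens elastically by PL/(AE) and the spring compresses by P/k; together these equal δ_free.
P [ L/(AE) + 1/k ] = δ_free → P [ 1175/(650×196×10³) + 1/(14×10³) ] = 2.274.
P = 2.274 / 8.065×10⁻⁵ = 28190 N.
σ = P/A = 28190/650 = 43.37 MPa.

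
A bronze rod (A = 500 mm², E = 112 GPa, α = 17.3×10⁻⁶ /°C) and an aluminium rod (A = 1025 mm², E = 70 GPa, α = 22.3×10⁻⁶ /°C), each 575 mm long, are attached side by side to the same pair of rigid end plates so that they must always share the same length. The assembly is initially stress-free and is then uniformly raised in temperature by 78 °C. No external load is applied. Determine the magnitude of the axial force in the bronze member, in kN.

P ≈ 12.3 kN (tensile in the bronze)

Both members must finish at the same length. With the larger α, the aluminium tends to over-expand; the plates restrain it, putting the aluminium in compression and the bronze in tension. With no external load the two internal forces are equal and opposite, magnitude P.
Equating the net (thermal + elastic) strains gives |α₁ − α₂|·ΔT = P·[1/(A₁E₁) + 1/(A₂E₂)].
|α₁ − α₂|·ΔT = 5×10⁻⁶ × 78 = 0.00039.
1/(A₁E₁) + 1/(A₂E₂) = 1/(500×112×10³) + 1/(1025×70×10³) = 3.179×10⁻⁸ N⁻¹.
P = 0.00039 / 3.179×10⁻⁸ = 12270 N = 12.27 kN.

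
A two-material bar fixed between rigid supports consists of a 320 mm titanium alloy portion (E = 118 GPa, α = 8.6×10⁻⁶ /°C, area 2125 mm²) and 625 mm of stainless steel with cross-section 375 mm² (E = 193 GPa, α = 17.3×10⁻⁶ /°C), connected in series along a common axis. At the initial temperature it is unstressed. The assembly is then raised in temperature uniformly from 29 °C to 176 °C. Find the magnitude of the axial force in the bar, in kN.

With the walls removed the bar would change length by δ_free = Σ αᵢΔT Lᵢ = 8.6×10⁻⁶×147×320 + 17.3×10⁻⁶×147×625 = 1.994 mm.
Since the ends are fixed, an axial force P builds up, equal in every segment, with P · Σ Lᵢ/(AᵢEᵢ) = δ_free.
The series flexibility is Σ Lᵢ/(AᵢEᵢ) = 320/(2125×118×10³) + 625/(375×193×10³) = 9.912×10⁻⁶ mm/N.
Hence P = δ_free / Σ(L/AE) = 1.994/9.912×10⁻⁶ = 201.2 kN (compressive).

P ≈ 201 kN (compressive)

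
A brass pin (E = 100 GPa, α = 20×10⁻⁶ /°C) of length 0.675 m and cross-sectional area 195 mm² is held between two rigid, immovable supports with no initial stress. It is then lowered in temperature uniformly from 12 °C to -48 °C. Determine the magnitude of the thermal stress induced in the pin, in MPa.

The supports are rigid, so the total axial strain is zero. The restrained thermal strain is ε = αΔT = 20×10⁻⁶ × 60 = 1200×10⁻⁶.
The stress required to suppress this strain is σ = Eε = 100×10³ × 1200×10⁻⁶ = 120 MPa, tensile since the pin is trying to contract.

σ ≈ 120 MPa (tensile)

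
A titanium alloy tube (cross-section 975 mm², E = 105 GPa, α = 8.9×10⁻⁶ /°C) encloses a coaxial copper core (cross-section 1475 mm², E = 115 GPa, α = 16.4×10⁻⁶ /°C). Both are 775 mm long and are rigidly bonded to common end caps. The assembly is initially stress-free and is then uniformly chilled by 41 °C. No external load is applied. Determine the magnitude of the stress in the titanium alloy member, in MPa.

σ ≈ 20.1 MPa (compressive)

Equilibrium of a rigid end plate with no external load gives equal and opposite internal forces ±P in the two members. Since α_{copper} > α_{titanium alloy}, cooling drives the copper into tension and the titanium alloy into compression.
Equating the net (thermal + elastic) strains gives |α₁ − α₂|·ΔT = P·[1/(A₁E₁) + 1/(A₂E₂)].
|α₁ − α₂|·ΔT = 7.5×10⁻⁶ × 41 = 0.0003075.
1/(A₁E₁) + 1/(A₂E₂) = 1/(975×105×10³) + 1/(1475×115×10³) = 1.566×10⁻⁸ N⁻¹.
So P = 0.0003075 / 1.566×10⁻⁸ = 19.63 kN.
σ_{titanium alloy} = P/A₁ = 19630/975 = 20.14 MPa, compressive.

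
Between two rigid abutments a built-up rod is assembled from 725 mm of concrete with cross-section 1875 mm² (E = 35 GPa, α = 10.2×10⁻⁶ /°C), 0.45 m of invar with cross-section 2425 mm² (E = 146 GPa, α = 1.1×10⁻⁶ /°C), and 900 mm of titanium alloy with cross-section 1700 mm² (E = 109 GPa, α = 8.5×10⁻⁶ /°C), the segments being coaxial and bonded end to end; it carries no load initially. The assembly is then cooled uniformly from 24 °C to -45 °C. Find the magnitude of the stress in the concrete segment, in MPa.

σ ≈ 33.3 MPa (tensile)

Free thermal contraction of the whole bar: Σ αᵢΔT Lᵢ = 10.2×10⁻⁶×69×725 + 1.1×10⁻⁶×69×450 + 8.5×10⁻⁶×69×900 = 1.072 mm.
Since the ends are fixed, an axial force P builds up, equal in every segment, with P · Σ Lᵢ/(AᵢEᵢ) = δ_free.
The series flexibility is Σ Lᵢ/(AᵢEᵢ) = 725/(1875×35×10³) + 450/(2425×146×10³) + 900/(1700×109×10³) = 1.718×10⁻⁵ mm/N.
Hence P = δ_free / Σ(L/AE) = 1.072/1.718×10⁻⁵ = 62.43 kN (tensile).
σ_{concrete} = P / A = 62430 / 1875 = 33.3 MPa.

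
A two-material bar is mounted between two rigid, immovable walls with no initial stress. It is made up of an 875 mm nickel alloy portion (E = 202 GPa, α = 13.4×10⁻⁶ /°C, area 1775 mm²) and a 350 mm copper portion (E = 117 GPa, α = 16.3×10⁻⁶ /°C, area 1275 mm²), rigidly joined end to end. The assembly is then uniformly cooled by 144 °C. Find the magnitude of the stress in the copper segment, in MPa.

σ ≈ 411 MPa (tensile)

Free thermal contraction of the whole bar: Σ αᵢΔT Lᵢ = 13.4×10⁻⁶×144×875 + 16.3×10⁻⁶×144×350 = 2.51 mm.
Since the ends are fixed, an axial force P builds up, equal in every segment, with P · Σ Lᵢ/(AᵢEᵢ) = δ_free.
The series flexibility is Σ Lᵢ/(AᵢEᵢ) = 875/(1775×202×10³) + 350/(1275×117×10³) = 4.787×10⁻⁶ mm/N.
Hence P = δ_free / Σ(L/AE) = 2.51/4.787×10⁻⁶ = 524.4 kN (tensile).
σ_{copper} = P / A = 524400 / 1275 = 411.3 MPa.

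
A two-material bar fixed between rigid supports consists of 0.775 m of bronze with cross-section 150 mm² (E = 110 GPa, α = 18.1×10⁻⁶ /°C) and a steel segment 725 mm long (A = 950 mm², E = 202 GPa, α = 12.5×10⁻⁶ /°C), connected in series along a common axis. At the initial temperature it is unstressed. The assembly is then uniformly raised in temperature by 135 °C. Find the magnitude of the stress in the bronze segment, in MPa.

σ ≈ 409 MPa (compressive)

If the supports were absent, the total length change would be Σ αᵢΔT Lᵢ = 18.1×10⁻⁶×135×775 + 12.5×10⁻⁶×135×725 = 3.117 mm.
Since the ends are fixed, an axial force P builds up, equal in every segment, with P · Σ Lᵢ/(AᵢEᵢ) = δ_free.
Σ Lᵢ/(AᵢEᵢ) = 775/(150×110×10³) + 725/(950×202×10³) = 5.075×10⁻⁵ mm/N.
So P = 3.117 / 5.075×10⁻⁵ = 61.42 kN, compressive.
σ_{bronze} = P / A = 61420 / 150 = 409.5 MPa.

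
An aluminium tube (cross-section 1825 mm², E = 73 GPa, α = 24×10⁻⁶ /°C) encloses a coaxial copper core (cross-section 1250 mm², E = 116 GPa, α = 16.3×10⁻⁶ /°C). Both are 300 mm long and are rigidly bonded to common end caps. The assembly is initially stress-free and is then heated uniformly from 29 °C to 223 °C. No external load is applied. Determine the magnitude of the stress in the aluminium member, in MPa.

Equilibrium of a rigid end plate with no external load gives equal and opposite internal forces ±P in the two members. Since α_{aluminium} > α_{copper}, heating drives the aluminium into compression and the copper into tension.
Setting the final lengths equal and cancelling L: (α₁ − α₂)ΔT = P/(A₁E₁) + P/(A₂E₂).
|α₁ − α₂|·ΔT = 7.7×10⁻⁶ × 194 = 0.001494.
1/(A₁E₁) + 1/(A₂E₂) = 1/(1825×73×10³) + 1/(1250×116×10³) = 1.44×10⁻⁸ N⁻¹.
So P = 0.001494 / 1.44×10⁻⁸ = 103.7 kN.
σ_{aluminium} = P/A₁ = 103700/1825 = 56.83 MPa, compressive.

σ ≈ 56.8 MPa (compressive)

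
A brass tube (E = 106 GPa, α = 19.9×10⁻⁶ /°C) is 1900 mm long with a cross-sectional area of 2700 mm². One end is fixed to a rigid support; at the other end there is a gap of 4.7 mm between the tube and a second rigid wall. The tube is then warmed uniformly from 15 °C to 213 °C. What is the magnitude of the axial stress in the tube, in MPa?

σ ≈ 155 MPa (compressive)

Unrestrained expansion: δ_free = αΔT L = 19.9×10⁻⁶ × 198 × 1900 = 7.486 mm.
The gap closes (δ_free > 4.7 mm) and the wall then resists a further 7.486 − 4.7 = 2.786 mm of expansion.
So σ = E(δ_free − g)/L = 106×10³ × 2.786/1900 = 155.5 MPa.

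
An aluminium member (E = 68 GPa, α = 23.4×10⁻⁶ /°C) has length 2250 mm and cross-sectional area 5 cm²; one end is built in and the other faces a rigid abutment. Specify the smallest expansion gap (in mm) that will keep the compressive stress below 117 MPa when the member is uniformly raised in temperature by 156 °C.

g ≈ 4.34 mm

Free expansion if unrestrained: δ_free = αΔT L = 23.4×10⁻⁶ × 156 × 2250 = 8.213 mm.
A stress of 117 MPa corresponds to the wall pushing the member back by σL/E = 117×2250/(68×10³) = 3.871 mm.
So the gap has to take up the difference, g_min = δ_free − σL/E = 8.213 − 3.871 = 4.342 mm.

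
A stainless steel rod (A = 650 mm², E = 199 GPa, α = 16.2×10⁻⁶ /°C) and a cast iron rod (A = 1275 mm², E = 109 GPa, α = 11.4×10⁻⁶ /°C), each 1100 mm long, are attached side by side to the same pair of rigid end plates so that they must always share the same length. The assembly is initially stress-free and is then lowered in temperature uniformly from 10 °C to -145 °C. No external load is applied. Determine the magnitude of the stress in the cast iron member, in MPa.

σ ≈ 39.1 MPa (compressive)

The stainless steel has the larger α, so on cooling it would change length more than the cast iron if both were free. The rigid plates force a common final length, so the stainless steel is put into tension and the cast iron into compression, with equal and opposite forces P (no external load).
Setting the final lengths equal and cancelling L: (α₁ − α₂)ΔT = P/(A₁E₁) + P/(A₂E₂).
|α₁ − α₂|·ΔT = 4.8×10⁻⁶ × 155 = 0.000744.
1/(A₁E₁) + 1/(A₂E₂) = 1/(650×199×10³) + 1/(1275×109×10³) = 1.493×10⁻⁸ N⁻¹.
So P = 0.000744 / 1.493×10⁻⁸ = 49.84 kN.
σ_{cast iron} = P/A₂ = 49840/1275 = 39.09 MPa, compressive.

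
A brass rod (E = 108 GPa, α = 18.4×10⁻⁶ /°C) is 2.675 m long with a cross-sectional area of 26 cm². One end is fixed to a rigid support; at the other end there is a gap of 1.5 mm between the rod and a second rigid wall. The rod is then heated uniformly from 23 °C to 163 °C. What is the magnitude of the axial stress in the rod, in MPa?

σ ≈ 218 MPa (compressive)

Free thermal elongation = αΔT L = 18.4×10⁻⁶ × 140 × 2675 = 6.891 mm.
The gap closes (δ_free > 1.5 mm) and the wall then resists a further 6.891 − 1.5 = 5.391 mm of expansion.
That suppressed elongation corresponds to σ = E·Δ/L = 108×10³ × 5.391/2675 = 217.6 MPa.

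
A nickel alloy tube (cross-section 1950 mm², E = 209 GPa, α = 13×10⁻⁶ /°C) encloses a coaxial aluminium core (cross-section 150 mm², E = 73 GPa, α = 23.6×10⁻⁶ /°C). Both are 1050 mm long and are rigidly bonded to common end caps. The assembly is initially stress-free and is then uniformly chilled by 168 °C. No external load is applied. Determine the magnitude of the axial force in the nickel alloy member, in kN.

Both members must finish at the same length. With the larger α, the aluminium tends to over-contract; the plates restrain it, putting the aluminium in tension and the nickel alloy in compression. With no external load the two internal forces are equal and opposite, magnitude P.
Compatibility of the two members (thermal + elastic change equal): (α₁ − α₂)ΔT = P·[1/(A₁E₁) + 1/(A₂E₂)].
|α₁ − α₂|·ΔT = 10.6×10⁻⁶ × 168 = 0.001781.
1/(A₁E₁) + 1/(A₂E₂) = 1/(1950×209×10³) + 1/(150×73×10³) = 9.378×10⁻⁸ N⁻¹.
So P = 0.001781 / 9.378×10⁻⁸ = 18.99 kN.

P ≈ 19 kN (compressive in the nickel alloy)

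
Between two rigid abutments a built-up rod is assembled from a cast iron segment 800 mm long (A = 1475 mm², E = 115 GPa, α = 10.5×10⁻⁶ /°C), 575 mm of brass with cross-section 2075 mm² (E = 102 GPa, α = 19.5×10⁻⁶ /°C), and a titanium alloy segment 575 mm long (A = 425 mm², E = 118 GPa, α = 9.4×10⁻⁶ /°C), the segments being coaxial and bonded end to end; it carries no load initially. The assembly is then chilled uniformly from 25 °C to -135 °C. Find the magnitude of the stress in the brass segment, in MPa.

σ ≈ 102 MPa (tensile)

Free thermal contraction of the whole bar: Σ αᵢΔT Lᵢ = 10.5×10⁻⁶×160×800 + 19.5×10⁻⁶×160×575 + 9.4×10⁻⁶×160×575 = 4.003 mm.
The rigid supports impose zero overall length change; the single axial force P common to all segments must satisfy P Σ Lᵢ/(AᵢEᵢ) = δ_free.
Σ Lᵢ/(AᵢEᵢ) = 800/(1475×115×10³) + 575/(2075×102×10³) + 575/(425×118×10³) = 1.89×10⁻⁵ mm/N.
P = 4.003 / 1.89×10⁻⁵ = 211800 N = 211.8 kN, tensile.
σ_{brass} = P / A = 211800 / 2075 = 102.1 MPa.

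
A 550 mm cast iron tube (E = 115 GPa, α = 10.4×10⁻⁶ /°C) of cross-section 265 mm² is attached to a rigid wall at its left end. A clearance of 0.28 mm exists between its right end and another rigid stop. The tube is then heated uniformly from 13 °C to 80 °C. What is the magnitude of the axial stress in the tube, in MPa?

Free thermal elongation = αΔT L = 10.4×10⁻⁶ × 67 × 550 = 0.3832 mm.
This exceeds the 0.28 mm gap, so the wall pushes back. The portion of expansion that must be recovered elastically is δ_free − gap = 0.3832 − 0.28 = 0.1032 mm.
So σ = E(δ_free − g)/L = 115×10³ × 0.1032/550 = 21.59 MPa.

σ ≈ 21.6 MPa (compressive)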